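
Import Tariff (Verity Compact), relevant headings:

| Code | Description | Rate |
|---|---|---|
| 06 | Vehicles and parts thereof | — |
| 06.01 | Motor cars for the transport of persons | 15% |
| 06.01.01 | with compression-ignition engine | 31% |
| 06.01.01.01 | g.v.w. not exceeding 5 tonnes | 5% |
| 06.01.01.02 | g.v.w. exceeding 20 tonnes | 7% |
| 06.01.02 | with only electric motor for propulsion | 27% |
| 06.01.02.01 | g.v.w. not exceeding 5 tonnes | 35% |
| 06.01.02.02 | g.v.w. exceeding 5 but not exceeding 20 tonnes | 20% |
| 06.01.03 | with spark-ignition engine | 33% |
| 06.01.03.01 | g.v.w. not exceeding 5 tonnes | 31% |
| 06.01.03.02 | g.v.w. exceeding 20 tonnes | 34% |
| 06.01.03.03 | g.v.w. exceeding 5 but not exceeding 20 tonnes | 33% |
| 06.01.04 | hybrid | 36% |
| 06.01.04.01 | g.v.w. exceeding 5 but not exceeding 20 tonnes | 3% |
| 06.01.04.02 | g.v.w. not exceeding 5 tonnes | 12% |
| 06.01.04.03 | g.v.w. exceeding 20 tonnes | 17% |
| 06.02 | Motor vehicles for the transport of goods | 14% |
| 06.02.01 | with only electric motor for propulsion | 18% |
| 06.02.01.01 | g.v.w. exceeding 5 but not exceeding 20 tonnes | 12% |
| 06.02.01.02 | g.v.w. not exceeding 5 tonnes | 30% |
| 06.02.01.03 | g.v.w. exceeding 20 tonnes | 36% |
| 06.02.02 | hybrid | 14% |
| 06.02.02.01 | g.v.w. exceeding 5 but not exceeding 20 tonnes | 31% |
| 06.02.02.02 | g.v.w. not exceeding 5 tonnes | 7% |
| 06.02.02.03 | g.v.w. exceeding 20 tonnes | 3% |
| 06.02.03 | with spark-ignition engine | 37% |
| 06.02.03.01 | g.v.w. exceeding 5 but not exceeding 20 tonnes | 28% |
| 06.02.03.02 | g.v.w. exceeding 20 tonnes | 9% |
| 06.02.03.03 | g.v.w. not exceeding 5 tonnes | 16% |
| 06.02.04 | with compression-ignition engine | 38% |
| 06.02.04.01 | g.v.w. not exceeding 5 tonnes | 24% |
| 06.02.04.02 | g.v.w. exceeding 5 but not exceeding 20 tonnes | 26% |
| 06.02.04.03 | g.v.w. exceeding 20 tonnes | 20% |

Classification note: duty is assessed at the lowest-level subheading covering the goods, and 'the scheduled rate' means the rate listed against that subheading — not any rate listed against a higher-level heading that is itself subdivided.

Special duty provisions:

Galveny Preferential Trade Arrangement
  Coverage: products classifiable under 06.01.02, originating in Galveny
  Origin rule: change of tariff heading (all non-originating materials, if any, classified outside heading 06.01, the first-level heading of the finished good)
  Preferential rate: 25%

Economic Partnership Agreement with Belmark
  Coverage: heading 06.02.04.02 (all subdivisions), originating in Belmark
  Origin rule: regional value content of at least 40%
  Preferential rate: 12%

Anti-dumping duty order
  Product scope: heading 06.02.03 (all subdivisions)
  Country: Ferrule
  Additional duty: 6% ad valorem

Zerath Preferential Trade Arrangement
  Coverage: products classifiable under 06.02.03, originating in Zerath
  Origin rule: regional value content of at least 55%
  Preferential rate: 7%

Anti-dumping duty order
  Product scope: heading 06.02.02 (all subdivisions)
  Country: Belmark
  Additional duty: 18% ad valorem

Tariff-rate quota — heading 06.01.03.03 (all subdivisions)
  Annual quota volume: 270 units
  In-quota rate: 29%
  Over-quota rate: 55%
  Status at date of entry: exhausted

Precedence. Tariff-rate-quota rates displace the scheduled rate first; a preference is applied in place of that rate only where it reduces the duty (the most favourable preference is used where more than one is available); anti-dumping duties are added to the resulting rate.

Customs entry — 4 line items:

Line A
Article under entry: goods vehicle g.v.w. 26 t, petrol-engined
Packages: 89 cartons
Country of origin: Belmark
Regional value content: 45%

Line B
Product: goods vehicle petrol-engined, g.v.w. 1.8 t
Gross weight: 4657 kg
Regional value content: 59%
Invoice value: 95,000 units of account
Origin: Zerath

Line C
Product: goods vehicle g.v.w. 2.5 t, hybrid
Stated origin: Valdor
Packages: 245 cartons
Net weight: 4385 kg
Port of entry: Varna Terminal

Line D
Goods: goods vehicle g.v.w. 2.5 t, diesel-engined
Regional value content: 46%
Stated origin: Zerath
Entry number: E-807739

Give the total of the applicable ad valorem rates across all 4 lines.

Line A: goods vehicle → 06.02; petrol-engined → 06.02.03; g.v.w. 26 t → 06.02.03.02. Scheduled 9%. Belmark agreement on 06.02.04.02: 06.02.03.02 not covered. → 9%.
Line B: goods vehicle → 06.02; petrol-engined → 06.02.03; g.v.w. 1.8 t → 06.02.03.03. Scheduled 16%. Zerath agreement on 06.02.03: RVC ≥ 55% → 7% available; preferential 7%. → 7%.
Line C: goods vehicle → 06.02; hybrid → 06.02.02; g.v.w. 2.5 t → 06.02.02.02. Scheduled 7%. No special measure applies. → 7%.
Line D: goods vehicle → 06.02; diesel-engined → 06.02.04; g.v.w. 2.5 t → 06.02.04.01. Scheduled 24%. Zerath agreement on 06.02.03: 06.02.04.01 not covered. → 24%.
Sum: 9% + 7% + 7% + 24% = 47%.

47%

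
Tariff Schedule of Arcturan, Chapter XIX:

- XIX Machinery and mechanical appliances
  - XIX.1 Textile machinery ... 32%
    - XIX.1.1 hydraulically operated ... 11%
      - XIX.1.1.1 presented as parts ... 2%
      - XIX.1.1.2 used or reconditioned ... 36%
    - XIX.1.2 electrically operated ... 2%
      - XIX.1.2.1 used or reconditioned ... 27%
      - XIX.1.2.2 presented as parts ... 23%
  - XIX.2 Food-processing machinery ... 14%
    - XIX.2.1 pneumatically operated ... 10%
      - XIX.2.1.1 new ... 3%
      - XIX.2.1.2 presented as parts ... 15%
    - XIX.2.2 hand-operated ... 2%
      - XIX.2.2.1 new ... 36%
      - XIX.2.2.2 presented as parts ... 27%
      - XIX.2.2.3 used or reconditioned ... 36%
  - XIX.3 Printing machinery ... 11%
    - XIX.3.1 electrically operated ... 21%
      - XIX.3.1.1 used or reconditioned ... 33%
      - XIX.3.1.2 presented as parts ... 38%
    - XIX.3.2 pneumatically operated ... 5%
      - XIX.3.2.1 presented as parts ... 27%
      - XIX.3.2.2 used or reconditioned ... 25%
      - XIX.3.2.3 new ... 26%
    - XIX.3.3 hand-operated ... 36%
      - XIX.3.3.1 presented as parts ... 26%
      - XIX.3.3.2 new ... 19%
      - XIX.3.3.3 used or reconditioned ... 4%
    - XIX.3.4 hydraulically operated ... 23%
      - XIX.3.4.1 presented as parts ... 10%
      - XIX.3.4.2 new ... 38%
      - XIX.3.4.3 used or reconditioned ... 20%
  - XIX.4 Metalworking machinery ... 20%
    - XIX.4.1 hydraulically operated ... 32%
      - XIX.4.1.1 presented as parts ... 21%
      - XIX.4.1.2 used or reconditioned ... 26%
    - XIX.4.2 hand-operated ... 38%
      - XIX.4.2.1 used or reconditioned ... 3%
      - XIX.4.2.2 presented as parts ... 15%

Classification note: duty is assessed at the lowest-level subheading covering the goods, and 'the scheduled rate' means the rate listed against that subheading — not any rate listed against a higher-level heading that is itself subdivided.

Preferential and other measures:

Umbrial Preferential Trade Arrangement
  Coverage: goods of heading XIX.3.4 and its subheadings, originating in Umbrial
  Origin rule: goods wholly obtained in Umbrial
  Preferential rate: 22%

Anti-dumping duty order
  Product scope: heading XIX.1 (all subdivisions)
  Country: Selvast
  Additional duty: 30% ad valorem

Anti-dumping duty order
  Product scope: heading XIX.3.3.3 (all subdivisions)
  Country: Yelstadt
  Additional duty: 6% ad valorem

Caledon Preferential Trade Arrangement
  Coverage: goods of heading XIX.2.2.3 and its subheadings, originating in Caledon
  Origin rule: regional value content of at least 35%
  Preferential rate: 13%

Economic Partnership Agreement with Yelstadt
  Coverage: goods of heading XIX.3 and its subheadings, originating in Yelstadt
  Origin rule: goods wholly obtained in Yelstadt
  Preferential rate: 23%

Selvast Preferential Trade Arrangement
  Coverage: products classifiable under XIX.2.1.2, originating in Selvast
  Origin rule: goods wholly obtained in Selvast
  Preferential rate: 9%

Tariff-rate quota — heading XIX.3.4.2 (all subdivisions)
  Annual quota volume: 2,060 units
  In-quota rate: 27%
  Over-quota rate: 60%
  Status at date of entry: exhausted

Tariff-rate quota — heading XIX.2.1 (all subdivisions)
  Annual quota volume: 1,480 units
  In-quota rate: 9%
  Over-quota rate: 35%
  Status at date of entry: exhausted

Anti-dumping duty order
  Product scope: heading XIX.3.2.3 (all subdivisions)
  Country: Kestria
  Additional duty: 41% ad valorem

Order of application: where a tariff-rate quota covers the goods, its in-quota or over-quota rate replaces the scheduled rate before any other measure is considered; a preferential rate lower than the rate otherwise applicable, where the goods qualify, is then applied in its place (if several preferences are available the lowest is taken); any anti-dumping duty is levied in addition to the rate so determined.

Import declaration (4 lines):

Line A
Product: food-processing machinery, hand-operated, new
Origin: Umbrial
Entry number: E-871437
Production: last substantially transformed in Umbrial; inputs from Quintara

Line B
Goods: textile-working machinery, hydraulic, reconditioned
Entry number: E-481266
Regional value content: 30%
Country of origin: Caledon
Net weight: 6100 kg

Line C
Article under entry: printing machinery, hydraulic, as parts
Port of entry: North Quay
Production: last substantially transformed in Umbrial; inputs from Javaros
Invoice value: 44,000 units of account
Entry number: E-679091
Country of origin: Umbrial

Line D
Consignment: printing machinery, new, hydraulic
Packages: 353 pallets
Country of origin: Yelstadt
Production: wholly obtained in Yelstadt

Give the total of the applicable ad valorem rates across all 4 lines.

105%

Line A: food-processing → XIX.2; hand-operated → XIX.2.2; new → XIX.2.2.1. Scheduled 36%. Umbrial agreement on XIX.3.4: XIX.2.2.1 not covered. → 36%.
Line B: textile-working → XIX.1; hydraulic → XIX.1.1; reconditioned → XIX.1.1.2. Scheduled 36%. Caledon agreement on XIX.2.2.3: XIX.1.1.2 not covered. → 36%.
Line C: printing → XIX.3; hydraulic → XIX.3.4; as parts → XIX.3.4.1. Scheduled 10%. Umbrial agreement on XIX.3.4: not wholly obtained. → 10%.
Line D: printing → XIX.3; hydraulic → XIX.3.4; new → XIX.3.4.2. Scheduled 38%. quota on XIX.3.4.2 exhausted → over-quota 60%; Yelstadt agreement on XIX.3: wholly obtained → 23% available; preferential 23%. → 23%.
Sum: 36% + 36% + 10% + 23% = 105%.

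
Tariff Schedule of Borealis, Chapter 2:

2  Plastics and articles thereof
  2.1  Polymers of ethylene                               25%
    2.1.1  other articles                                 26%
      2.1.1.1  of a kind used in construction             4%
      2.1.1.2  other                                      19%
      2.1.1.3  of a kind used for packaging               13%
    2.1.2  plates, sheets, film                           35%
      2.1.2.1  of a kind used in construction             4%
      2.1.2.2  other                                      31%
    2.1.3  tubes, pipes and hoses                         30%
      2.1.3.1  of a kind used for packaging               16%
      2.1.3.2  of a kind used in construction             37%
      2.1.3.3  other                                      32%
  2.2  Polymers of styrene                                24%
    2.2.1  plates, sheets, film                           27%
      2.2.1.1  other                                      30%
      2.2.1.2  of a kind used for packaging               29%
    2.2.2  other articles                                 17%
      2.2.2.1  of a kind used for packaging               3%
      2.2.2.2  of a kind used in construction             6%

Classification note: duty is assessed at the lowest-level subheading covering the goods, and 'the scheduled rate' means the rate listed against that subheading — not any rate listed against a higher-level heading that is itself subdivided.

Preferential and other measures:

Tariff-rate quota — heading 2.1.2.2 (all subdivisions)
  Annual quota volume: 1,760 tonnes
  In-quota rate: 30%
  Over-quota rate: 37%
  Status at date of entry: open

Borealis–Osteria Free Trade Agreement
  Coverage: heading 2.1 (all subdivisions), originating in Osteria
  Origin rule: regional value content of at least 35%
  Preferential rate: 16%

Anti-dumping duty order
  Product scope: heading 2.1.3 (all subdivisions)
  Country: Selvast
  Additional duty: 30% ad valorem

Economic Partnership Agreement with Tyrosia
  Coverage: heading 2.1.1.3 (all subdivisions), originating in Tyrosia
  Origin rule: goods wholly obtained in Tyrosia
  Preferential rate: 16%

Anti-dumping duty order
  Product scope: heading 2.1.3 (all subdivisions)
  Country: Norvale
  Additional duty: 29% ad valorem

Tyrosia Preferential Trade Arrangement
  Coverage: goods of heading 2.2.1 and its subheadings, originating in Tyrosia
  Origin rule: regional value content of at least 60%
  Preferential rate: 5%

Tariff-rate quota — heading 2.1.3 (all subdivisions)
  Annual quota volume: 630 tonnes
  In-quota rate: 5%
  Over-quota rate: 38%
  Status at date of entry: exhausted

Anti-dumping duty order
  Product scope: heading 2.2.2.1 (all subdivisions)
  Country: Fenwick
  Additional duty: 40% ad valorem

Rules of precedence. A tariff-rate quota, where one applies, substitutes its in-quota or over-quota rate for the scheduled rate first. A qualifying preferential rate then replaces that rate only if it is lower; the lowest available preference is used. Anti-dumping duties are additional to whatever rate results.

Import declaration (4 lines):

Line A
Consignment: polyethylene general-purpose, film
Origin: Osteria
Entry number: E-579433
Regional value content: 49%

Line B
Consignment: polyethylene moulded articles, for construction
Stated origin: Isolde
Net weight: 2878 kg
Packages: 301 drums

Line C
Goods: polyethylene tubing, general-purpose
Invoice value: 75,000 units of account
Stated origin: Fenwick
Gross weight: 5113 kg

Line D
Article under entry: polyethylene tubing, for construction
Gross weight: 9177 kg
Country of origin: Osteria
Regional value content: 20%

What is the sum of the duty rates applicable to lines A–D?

96%

Line A: polyethylene → 2.1; film → 2.1.2; general-purpose → 2.1.2.2. Scheduled 31%. quota on 2.1.2.2 open → in-quota 30%; Osteria agreement on 2.1: RVC ≥ 35% → 16% available; preferential 16%. → 16%.
Line B: polyethylene → 2.1; moulded articles → 2.1.1; for construction → 2.1.1.1. Scheduled 4%. No special measure applies. → 4%.
Line C: polyethylene → 2.1; tubing → 2.1.3; general-purpose → 2.1.3.3. Scheduled 32%. quota on 2.1.3 exhausted → over-quota 38%. → 38%.
Line D: polyethylene → 2.1; tubing → 2.1.3; for construction → 2.1.3.2. Scheduled 37%. quota on 2.1.3 exhausted → over-quota 38%; Osteria agreement on 2.1: RVC < 35%. → 38%.
Sum: 16% + 4% + 38% + 38% = 96%.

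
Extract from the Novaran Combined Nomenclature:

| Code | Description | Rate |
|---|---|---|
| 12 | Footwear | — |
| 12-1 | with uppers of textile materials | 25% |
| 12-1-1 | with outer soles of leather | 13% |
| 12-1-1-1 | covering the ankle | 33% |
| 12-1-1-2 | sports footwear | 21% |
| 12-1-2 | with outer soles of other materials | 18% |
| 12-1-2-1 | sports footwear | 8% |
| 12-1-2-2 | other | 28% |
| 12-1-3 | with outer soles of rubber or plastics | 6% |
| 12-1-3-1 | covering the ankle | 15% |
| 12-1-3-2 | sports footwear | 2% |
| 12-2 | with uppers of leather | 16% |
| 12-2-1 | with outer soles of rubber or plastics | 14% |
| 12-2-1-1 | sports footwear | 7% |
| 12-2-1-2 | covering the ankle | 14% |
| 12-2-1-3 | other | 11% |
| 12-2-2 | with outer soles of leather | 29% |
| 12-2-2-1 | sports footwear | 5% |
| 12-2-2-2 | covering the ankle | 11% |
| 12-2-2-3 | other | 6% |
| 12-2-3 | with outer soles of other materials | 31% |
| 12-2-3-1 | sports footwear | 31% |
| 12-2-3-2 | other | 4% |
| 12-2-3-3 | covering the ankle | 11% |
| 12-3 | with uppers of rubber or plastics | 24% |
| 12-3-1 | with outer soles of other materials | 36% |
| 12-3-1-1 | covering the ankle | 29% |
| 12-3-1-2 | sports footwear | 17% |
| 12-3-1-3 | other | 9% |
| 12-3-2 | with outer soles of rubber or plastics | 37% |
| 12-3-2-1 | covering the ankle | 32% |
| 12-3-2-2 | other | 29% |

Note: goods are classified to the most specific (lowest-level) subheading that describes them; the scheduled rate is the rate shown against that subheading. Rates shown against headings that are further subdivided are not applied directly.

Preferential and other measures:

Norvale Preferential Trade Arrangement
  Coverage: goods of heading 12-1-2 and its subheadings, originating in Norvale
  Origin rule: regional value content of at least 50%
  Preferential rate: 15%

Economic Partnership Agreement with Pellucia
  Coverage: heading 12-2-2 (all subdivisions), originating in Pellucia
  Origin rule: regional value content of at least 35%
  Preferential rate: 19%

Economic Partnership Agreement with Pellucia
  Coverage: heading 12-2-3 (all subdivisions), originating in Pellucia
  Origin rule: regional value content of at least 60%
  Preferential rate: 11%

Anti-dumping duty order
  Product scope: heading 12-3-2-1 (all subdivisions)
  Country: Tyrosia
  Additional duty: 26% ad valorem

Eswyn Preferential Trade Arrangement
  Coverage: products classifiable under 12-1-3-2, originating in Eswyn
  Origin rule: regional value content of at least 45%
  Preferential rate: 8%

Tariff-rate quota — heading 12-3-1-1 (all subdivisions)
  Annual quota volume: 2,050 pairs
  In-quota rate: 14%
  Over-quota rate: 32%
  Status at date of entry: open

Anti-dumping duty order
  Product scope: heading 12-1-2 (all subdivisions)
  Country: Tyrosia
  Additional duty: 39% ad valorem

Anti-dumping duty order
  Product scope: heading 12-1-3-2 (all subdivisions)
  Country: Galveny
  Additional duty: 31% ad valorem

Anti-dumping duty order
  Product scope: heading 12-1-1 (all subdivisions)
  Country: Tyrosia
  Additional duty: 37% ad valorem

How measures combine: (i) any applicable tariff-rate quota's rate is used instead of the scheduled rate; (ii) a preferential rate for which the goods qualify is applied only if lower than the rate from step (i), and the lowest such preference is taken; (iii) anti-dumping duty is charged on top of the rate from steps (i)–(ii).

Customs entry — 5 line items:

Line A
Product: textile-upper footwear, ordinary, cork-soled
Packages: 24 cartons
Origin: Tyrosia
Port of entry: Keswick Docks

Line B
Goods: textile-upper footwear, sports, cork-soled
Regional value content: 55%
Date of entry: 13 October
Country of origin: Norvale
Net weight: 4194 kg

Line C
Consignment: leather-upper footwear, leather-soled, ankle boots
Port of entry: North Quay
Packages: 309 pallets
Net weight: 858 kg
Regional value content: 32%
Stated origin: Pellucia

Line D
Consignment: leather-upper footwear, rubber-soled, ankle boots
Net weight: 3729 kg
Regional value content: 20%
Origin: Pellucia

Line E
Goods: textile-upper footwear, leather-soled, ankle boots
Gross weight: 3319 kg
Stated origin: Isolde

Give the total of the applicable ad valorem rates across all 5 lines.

Line A: textile-upper → 12-1; cork-soled → 12-1-2; ordinary → 12-1-2-2. Scheduled 28%. anti-dumping (Tyrosia, 12-1-2): +39%; total 28% + 39% = 67%. → 67%.
Line B: textile-upper → 12-1; cork-soled → 12-1-2; sports → 12-1-2-1. Scheduled 8%. Norvale agreement on 12-1-2: RVC ≥ 50% → 15% available; preference 15% not lower than 8% → no reduction. → 8%.
Line C: leather-upper → 12-2; leather-soled → 12-2-2; ankle boots → 12-2-2-2. Scheduled 11%. Pellucia agreement on 12-2-2: RVC < 35%; Pellucia agreement on 12-2-3: 12-2-2-2 not covered. → 11%.
Line D: leather-upper → 12-2; rubber-soled → 12-2-1; ankle boots → 12-2-1-2. Scheduled 14%. Pellucia agreement on 12-2-2: 12-2-1-2 not covered; Pellucia agreement on 12-2-3: 12-2-1-2 not covered. → 14%.
Line E: textile-upper → 12-1; leather-soled → 12-1-1; ankle boots → 12-1-1-1. Scheduled 33%. No special measure applies. → 33%.
Sum: 67% + 8% + 11% + 14% + 33% = 133%.

133%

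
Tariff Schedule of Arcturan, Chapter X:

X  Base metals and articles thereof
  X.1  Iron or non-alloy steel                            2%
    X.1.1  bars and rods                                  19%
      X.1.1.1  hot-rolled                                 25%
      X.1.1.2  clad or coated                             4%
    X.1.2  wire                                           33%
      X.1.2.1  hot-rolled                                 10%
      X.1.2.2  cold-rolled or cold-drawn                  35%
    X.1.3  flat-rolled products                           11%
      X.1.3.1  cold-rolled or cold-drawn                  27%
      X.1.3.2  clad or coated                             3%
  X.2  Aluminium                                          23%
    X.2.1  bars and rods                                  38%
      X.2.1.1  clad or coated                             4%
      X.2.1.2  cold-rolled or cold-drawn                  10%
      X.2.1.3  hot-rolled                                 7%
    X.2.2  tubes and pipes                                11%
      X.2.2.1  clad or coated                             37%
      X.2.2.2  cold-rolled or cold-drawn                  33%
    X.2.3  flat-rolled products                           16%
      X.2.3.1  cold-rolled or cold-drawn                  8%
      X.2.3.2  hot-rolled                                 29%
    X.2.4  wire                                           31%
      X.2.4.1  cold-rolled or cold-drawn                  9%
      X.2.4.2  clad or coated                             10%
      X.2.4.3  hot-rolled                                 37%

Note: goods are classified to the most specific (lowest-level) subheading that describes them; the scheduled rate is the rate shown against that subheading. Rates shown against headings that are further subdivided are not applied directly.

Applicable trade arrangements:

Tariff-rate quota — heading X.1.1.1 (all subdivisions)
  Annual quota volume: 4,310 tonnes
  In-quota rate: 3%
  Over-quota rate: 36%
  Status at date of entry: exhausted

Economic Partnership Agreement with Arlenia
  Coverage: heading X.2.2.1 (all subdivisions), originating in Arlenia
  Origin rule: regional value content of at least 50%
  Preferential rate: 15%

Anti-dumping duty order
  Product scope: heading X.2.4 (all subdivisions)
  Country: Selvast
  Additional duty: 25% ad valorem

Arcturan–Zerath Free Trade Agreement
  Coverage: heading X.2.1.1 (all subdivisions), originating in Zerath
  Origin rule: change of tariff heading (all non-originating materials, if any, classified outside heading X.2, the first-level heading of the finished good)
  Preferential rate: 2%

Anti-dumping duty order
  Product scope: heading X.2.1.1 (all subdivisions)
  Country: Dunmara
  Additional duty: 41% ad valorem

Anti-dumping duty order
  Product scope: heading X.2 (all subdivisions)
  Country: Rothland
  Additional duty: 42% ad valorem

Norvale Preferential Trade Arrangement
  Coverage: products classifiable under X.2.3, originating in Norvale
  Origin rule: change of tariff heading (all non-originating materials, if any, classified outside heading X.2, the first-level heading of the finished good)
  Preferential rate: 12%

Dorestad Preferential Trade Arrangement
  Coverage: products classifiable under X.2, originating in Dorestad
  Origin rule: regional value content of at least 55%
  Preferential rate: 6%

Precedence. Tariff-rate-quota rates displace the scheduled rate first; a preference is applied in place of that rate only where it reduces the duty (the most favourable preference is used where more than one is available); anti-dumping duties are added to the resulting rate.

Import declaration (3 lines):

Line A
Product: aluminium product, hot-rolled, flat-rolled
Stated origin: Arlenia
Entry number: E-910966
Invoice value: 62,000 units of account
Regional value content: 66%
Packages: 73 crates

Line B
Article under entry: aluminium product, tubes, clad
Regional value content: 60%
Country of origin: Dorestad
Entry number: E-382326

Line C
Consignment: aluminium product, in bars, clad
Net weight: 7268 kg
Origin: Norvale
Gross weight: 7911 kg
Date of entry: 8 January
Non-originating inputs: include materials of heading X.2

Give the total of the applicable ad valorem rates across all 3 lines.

Line A: aluminium → X.2; flat-rolled → X.2.3; hot-rolled → X.2.3.2. Scheduled 29%. Arlenia agreement on X.2.2.1: X.2.3.2 not covered. → 29%.
Line B: aluminium → X.2; tubes → X.2.2; clad → X.2.2.1. Scheduled 37%. Dorestad agreement on X.2: RVC ≥ 55% → 6% available; preferential 6%. → 6%.
Line C: aluminium → X.2; in bars → X.2.1; clad → X.2.1.1. Scheduled 4%. Norvale agreement on X.2.3: X.2.1.1 not covered. → 4%.
Sum: 29% + 6% + 4% = 39%.

39%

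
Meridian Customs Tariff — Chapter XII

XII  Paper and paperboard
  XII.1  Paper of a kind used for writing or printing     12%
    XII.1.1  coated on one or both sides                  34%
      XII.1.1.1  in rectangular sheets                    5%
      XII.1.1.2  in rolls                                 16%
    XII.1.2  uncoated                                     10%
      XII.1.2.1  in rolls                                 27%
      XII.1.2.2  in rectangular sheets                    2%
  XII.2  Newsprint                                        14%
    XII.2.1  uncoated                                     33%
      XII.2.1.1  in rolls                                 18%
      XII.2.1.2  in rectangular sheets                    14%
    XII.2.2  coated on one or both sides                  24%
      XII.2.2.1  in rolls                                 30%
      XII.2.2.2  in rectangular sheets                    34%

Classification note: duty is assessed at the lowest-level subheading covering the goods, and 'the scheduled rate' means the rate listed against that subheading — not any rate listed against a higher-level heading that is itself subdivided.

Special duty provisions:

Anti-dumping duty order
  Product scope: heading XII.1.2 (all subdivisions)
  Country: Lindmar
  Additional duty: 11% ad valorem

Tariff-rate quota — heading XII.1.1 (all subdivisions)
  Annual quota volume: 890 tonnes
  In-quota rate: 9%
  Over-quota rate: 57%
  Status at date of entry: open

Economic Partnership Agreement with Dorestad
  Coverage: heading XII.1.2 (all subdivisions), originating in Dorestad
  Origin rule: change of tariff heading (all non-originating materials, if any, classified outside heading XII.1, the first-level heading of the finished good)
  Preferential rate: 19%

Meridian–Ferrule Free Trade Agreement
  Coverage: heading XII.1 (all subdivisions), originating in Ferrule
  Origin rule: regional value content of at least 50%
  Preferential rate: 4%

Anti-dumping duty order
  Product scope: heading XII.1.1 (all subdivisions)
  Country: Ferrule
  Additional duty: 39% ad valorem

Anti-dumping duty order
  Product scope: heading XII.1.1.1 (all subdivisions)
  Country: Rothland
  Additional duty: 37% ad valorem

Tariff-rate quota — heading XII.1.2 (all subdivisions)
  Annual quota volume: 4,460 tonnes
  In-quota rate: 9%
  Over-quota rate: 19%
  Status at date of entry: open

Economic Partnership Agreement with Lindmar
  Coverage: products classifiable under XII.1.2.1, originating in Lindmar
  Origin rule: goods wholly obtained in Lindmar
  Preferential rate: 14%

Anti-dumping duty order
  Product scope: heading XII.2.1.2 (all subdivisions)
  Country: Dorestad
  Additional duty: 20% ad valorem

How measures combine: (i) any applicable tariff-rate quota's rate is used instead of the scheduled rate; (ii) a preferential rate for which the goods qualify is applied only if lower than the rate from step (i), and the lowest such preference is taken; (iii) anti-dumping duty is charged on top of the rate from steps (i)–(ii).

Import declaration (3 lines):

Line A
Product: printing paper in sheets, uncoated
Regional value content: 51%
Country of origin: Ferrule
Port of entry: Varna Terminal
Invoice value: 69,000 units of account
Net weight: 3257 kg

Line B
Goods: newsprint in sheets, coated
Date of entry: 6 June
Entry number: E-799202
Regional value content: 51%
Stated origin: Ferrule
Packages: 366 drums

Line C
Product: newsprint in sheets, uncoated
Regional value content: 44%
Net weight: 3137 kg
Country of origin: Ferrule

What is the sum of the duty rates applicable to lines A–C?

Line A: printing paper → XII.1; uncoated → XII.1.2; in sheets → XII.1.2.2. Scheduled 2%. quota on XII.1.2 open → in-quota 9%; Ferrule agreement on XII.1: RVC ≥ 50% → 4% available; preferential 4%. → 4%.
Line B: newsprint → XII.2; coated → XII.2.2; in sheets → XII.2.2.2. Scheduled 34%. Ferrule agreement on XII.1: XII.2.2.2 not covered. → 34%.
Line C: newsprint → XII.2; uncoated → XII.2.1; in sheets → XII.2.1.2. Scheduled 14%. Ferrule agreement on XII.1: XII.2.1.2 not covered. → 14%.
Sum: 4% + 34% + 14% = 52%.

52%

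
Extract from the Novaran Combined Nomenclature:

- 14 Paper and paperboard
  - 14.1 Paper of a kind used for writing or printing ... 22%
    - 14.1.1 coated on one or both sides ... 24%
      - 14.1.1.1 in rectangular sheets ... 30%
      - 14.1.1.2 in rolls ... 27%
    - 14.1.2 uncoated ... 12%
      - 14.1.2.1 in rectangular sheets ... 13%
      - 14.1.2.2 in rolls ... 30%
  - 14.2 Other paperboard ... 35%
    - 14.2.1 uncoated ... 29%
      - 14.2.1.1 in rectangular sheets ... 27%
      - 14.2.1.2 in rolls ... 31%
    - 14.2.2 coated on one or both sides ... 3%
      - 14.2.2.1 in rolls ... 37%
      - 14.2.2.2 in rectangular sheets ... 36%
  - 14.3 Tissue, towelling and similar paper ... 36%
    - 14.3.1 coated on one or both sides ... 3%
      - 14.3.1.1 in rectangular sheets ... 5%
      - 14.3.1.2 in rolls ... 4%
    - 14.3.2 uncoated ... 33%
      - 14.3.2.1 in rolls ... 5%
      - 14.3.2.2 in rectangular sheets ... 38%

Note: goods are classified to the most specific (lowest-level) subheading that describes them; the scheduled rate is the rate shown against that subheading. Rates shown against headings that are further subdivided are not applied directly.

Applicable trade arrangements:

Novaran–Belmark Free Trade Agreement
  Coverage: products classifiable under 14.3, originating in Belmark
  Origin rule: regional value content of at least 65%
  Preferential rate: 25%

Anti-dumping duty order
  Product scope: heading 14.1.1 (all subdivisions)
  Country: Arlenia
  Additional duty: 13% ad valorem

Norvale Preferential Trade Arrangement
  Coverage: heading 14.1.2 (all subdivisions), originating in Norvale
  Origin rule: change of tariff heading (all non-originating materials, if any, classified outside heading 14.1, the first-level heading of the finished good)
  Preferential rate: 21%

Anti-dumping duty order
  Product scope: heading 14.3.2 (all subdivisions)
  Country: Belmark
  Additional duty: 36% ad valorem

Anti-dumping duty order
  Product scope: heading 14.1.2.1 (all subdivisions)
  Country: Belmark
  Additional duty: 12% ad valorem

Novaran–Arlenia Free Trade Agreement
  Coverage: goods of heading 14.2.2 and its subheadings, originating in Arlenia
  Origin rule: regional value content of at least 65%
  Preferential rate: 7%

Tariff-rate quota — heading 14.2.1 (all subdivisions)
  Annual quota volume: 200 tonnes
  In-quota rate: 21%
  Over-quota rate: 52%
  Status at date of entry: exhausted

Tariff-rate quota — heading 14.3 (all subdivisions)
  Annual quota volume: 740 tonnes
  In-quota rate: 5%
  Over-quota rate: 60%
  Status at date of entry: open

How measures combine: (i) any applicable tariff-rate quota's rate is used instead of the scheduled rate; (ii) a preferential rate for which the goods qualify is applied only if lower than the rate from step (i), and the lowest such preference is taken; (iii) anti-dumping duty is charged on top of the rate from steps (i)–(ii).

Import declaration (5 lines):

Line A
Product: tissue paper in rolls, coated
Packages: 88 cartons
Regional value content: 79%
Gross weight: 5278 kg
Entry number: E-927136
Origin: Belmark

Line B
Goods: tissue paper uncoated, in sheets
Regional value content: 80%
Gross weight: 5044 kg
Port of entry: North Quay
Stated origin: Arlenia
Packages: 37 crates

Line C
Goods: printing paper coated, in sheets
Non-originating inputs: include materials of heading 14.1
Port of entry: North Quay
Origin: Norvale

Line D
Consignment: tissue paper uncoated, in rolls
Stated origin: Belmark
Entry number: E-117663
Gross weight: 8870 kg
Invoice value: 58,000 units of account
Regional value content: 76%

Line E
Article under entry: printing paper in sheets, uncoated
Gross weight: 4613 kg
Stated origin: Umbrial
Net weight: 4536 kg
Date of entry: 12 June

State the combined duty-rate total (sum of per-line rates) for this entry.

Line A: tissue paper → 14.3; coated → 14.3.1; in rolls → 14.3.1.2. Scheduled 4%. quota on 14.3 open → in-quota 5%; Belmark agreement on 14.3: RVC ≥ 65% → 25% available; preference 25% not lower than 5% → no reduction. → 5%.
Line B: tissue paper → 14.3; uncoated → 14.3.2; in sheets → 14.3.2.2. Scheduled 38%. quota on 14.3 open → in-quota 5%; Arlenia agreement on 14.2.2: 14.3.2.2 not covered. → 5%.
Line C: printing paper → 14.1; coated → 14.1.1; in sheets → 14.1.1.1. Scheduled 30%. Norvale agreement on 14.1.2: 14.1.1.1 not covered. → 30%.
Line D: tissue paper → 14.3; uncoated → 14.3.2; in rolls → 14.3.2.1. Scheduled 5%. quota on 14.3 open → in-quota 5%; Belmark agreement on 14.3: RVC ≥ 65% → 25% available; preference 25% not lower than 5% → no reduction; anti-dumping (Belmark, 14.3.2): +36%; total 5% + 36% = 41%. → 41%.
Line E: printing paper → 14.1; uncoated → 14.1.2; in sheets → 14.1.2.1. Scheduled 13%. No special measure applies. → 13%.
Sum: 5% + 5% + 30% + 41% + 13% = 94%.

94%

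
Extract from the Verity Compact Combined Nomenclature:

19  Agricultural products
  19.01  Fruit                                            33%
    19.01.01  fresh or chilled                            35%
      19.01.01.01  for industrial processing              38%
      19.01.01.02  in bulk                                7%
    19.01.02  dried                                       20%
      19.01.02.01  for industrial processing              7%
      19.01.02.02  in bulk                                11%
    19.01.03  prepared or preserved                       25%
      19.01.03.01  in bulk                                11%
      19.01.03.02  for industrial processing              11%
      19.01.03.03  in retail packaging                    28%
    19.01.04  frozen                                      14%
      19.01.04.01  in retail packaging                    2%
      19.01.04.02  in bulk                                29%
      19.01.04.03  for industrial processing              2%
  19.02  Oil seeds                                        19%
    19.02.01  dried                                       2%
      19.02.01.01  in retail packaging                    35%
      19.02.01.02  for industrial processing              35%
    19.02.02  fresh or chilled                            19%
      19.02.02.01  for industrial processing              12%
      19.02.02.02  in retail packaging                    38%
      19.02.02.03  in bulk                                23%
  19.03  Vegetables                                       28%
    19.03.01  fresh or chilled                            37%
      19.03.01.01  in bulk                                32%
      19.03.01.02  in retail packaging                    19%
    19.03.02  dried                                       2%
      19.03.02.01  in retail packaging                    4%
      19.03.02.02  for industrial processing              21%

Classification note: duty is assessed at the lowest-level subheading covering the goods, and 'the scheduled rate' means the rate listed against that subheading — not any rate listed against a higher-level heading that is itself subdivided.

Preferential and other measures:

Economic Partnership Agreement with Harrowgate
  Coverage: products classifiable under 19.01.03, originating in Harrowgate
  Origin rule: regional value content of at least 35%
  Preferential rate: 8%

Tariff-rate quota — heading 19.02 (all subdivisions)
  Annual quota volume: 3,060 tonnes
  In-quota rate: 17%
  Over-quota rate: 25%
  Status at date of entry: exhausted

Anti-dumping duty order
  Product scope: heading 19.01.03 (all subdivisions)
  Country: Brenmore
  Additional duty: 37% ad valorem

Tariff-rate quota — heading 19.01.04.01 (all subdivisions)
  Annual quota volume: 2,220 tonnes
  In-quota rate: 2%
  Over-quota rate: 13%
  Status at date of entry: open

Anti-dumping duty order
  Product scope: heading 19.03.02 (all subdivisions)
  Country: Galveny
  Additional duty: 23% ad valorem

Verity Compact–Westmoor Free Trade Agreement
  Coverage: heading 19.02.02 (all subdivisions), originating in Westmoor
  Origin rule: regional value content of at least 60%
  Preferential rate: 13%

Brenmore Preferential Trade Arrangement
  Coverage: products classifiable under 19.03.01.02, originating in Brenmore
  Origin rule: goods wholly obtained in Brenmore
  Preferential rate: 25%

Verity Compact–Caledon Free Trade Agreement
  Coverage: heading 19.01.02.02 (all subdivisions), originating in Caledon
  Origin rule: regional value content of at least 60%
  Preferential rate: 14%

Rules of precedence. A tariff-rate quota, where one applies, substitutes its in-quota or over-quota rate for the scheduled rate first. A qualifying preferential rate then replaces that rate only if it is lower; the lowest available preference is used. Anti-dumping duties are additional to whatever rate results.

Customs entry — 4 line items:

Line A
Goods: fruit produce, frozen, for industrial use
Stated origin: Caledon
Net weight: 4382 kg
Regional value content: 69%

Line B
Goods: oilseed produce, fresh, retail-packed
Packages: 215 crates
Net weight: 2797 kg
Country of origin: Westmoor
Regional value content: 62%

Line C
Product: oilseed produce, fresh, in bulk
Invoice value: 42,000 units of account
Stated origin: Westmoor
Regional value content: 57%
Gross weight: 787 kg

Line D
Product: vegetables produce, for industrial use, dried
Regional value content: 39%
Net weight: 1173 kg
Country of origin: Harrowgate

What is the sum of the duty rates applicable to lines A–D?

61%

Line A: fruit → 19.01; frozen → 19.01.04; for industrial use → 19.01.04.03. Scheduled 2%. Caledon agreement on 19.01.02.02: 19.01.04.03 not covered. → 2%.
Line B: oilseed → 19.02; fresh → 19.02.02; retail-packed → 19.02.02.02. Scheduled 38%. quota on 19.02 exhausted → over-quota 25%; Westmoor agreement on 19.02.02: RVC ≥ 60% → 13% available; preferential 13%. → 13%.
Line C: oilseed → 19.02; fresh → 19.02.02; in bulk → 19.02.02.03. Scheduled 23%. quota on 19.02 exhausted → over-quota 25%; Westmoor agreement on 19.02.02: RVC < 60%. → 25%.
Line D: vegetables → 19.03; dried → 19.03.02; for industrial use → 19.03.02.02. Scheduled 21%. Harrowgate agreement on 19.01.03: 19.03.02.02 not covered. → 21%.
Sum: 2% + 13% + 25% + 21% = 61%.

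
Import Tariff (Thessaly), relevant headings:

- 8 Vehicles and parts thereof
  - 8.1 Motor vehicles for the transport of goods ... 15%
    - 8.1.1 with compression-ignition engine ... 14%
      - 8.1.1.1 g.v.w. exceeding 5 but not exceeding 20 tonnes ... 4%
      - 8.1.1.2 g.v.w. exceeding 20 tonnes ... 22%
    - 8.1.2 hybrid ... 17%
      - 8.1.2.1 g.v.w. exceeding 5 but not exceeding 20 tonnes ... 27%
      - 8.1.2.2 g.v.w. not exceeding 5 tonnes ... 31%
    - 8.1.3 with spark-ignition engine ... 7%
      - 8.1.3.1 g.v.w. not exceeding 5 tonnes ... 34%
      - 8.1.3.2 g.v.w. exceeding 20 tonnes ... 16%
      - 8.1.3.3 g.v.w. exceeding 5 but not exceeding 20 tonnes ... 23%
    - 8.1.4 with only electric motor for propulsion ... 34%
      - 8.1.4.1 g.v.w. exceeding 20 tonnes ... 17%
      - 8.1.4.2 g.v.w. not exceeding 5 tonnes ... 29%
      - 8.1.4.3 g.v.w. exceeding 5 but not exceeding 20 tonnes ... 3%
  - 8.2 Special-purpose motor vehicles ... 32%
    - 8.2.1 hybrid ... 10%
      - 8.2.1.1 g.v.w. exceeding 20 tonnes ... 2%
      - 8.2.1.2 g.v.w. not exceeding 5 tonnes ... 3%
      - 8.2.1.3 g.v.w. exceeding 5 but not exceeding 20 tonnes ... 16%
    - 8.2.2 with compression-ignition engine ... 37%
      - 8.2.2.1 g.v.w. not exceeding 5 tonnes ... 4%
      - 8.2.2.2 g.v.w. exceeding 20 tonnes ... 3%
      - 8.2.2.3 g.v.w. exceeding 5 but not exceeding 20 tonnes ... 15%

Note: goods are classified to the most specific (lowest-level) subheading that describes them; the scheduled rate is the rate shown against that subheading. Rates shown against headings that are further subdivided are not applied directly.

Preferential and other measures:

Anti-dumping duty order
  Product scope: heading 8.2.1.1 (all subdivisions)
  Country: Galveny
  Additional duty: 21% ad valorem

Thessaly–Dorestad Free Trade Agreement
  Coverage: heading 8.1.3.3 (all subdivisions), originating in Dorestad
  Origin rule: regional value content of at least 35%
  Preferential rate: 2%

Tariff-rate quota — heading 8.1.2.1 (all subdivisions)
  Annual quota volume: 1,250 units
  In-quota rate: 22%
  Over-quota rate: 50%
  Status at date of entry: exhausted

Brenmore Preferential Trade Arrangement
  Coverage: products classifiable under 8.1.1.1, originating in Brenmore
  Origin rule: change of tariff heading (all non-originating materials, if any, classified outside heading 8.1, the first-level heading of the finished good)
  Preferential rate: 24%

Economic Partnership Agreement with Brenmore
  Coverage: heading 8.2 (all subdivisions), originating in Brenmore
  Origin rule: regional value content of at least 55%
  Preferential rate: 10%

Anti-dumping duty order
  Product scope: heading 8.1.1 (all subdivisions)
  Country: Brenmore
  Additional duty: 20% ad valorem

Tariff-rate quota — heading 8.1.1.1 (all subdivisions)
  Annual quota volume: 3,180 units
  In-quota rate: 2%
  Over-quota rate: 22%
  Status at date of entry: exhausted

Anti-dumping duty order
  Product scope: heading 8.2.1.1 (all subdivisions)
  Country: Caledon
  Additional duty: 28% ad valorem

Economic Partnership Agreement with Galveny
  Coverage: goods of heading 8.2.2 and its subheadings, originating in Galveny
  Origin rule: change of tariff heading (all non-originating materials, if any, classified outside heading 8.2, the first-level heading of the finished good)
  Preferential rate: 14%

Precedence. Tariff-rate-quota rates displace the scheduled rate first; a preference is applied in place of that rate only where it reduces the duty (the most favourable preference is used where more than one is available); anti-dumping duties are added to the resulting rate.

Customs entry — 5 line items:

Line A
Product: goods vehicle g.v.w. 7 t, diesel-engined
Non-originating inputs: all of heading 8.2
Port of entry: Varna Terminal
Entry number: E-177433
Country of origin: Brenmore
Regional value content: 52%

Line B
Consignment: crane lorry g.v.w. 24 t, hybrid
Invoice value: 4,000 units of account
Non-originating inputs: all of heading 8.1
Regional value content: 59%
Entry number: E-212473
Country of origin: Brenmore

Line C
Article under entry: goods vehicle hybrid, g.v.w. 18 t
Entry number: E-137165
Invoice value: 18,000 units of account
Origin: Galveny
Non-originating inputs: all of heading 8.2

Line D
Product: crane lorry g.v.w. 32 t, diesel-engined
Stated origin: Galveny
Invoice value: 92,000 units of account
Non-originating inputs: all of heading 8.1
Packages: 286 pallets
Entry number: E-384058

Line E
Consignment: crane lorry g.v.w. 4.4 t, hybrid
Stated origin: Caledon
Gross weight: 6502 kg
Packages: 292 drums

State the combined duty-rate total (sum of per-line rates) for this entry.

Line A: goods vehicle → 8.1; diesel-engined → 8.1.1; g.v.w. 7 t → 8.1.1.1. Scheduled 4%. quota on 8.1.1.1 exhausted → over-quota 22%; Brenmore agreement on 8.1.1.1: CTH met → 24% available; Brenmore agreement on 8.2: 8.1.1.1 not covered; preference 24% not lower than 22% → no reduction; anti-dumping (Brenmore, 8.1.1): +20%; total 22% + 20% = 42%. → 42%.
Line B: crane lorry → 8.2; hybrid → 8.2.1; g.v.w. 24 t → 8.2.1.1. Scheduled 2%. Brenmore agreement on 8.1.1.1: 8.2.1.1 not covered; Brenmore agreement on 8.2: RVC ≥ 55% → 10% available; preference 10% not lower than 2% → no reduction. → 2%.
Line C: goods vehicle → 8.1; hybrid → 8.1.2; g.v.w. 18 t → 8.1.2.1. Scheduled 27%. quota on 8.1.2.1 exhausted → over-quota 50%; Galveny agreement on 8.2.2: 8.1.2.1 not covered. → 50%.
Line D: crane lorry → 8.2; diesel-engined → 8.2.2; g.v.w. 32 t → 8.2.2.2. Scheduled 3%. Galveny agreement on 8.2.2: CTH met → 14% available; preference 14% not lower than 3% → no reduction. → 3%.
Line E: crane lorry → 8.2; hybrid → 8.2.1; g.v.w. 4.4 t → 8.2.1.2. Scheduled 3%. No special measure applies. → 3%.
Sum: 42% + 2% + 50% + 3% + 3% = 100%.

100%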